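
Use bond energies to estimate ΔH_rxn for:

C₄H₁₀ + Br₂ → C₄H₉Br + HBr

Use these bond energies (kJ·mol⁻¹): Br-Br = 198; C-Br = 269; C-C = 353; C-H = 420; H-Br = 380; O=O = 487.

Bonds broken (reactants):
  Br-Br: 1 × 198 = 198
  C-C: 3 × 353 = 1059
  C-H: 10 × 420 = 4200
  Σ(broken) = 5457 kJ
Bonds formed (products):
  C-Br: 1 × 269 = 269
  C-C: 3 × 353 = 1059
  C-H: 9 × 420 = 3780
  H-Br: 1 × 380 = 380
  Σ(formed) = 5488 kJ
ΔH = Σ(broken) − Σ(formed) = 5457 − 5488 = −31 kJ

ΔH ≈ −31 kJ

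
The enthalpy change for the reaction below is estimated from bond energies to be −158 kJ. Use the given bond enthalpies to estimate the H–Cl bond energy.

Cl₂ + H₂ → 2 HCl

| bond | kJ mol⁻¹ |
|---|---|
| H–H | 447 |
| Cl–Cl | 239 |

Let D be the H–Cl bond energy.
Σ(broken) = 1×239 + 1×447 = 686
Σ(formed) = 2×D = 2D
ΔH = Σ(broken) − Σ(formed) = (686) − (2D) = +686 − 2D
Setting this equal to −158 kJ gives 2D = 844, so D = 422 kJ/mol.

D(H–Cl) ≈ 422 kJ/mol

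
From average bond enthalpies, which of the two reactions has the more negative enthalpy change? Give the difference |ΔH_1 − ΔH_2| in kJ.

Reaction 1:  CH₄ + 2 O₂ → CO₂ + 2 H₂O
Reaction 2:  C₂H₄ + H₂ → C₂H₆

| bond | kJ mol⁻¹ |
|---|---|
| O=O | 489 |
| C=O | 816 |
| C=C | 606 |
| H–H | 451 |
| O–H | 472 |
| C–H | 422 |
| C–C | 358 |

Reaction 1, by 709 kJ

Reaction 1:
  Bonds broken (reactants):
    C–H: 4 × 422 = 1688
    O=O: 2 × 489 = 978
    Σ(broken) = 2666 kJ
  Bonds formed (products):
    C=O: 2 × 816 = 1632
    O–H: 4 × 472 = 1888
    Σ(formed) = 3520 kJ
  ΔH_1 = 2666 − 3520 = −854 kJ
Reaction 2:
  Bonds broken (reactants):
    C–H: 4 × 422 = 1688
    C=C: 1 × 606 = 606
    H–H: 1 × 451 = 451
    Σ(broken) = 2745 kJ
  Bonds formed (products):
    C–C: 1 × 358 = 358
    C–H: 6 × 422 = 2532
    Σ(formed) = 2890 kJ
  ΔH_2 = 2745 − 2890 = −145 kJ
ΔH_1 − ΔH_2 = −709 kJ, so reaction 1 has the more negative ΔH; |ΔH_1 − ΔH_2| = 709 kJ.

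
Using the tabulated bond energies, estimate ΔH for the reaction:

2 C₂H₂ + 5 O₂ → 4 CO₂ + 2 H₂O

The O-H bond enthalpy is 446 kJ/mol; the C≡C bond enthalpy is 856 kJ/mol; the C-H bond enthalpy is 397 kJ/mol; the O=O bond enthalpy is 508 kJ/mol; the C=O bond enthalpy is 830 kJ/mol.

ΔH ≈ −2584 kJ

Bonds broken (reactants):
  C≡C: 2 × 856 = 1712
  C-H: 4 × 397 = 1588
  O=O: 5 × 508 = 2540
  Σ(broken) = 5840 kJ
Bonds formed (products):
  C=O: 8 × 830 = 6640
  O-H: 4 × 446 = 1784
  Σ(formed) = 8424 kJ
ΔH = Σ(broken) − Σ(formed) = 5840 − 8424 = −2584 kJ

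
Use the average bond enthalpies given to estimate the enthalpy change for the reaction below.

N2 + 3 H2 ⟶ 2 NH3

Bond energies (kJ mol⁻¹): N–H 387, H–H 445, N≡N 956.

Bonds broken (reactants):
  H–H: 3 × 445 = 1335
  N≡N: 1 × 956 = 956
  Σ(broken) = 2291 kJ
Bonds formed (products):
  N–H: 6 × 387 = 2322
  Σ(formed) = 2322 kJ
ΔH = Σ(broken) − Σ(formed) = 2291 − 2322 = −31 kJ

ΔH ≈ −31 kJ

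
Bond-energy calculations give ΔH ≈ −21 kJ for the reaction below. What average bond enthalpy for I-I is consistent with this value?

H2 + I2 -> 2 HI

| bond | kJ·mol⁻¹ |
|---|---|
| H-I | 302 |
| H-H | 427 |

D(I-I) ≈ 156 kJ/mol

Let D be the I-I bond energy.
Σ(broken) = 1×427 + 1×D = 427 + D
Σ(formed) = 2×302 = 604
ΔH = Σ(broken) − Σ(formed) = (427 + D) − (604) = −177 + D
Setting this equal to −21 kJ gives D = 156 kJ/mol.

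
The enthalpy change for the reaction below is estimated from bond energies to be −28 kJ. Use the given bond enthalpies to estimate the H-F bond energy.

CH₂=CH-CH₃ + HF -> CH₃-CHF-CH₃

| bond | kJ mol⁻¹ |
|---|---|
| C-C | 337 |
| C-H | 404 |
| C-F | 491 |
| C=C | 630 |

D(H-F) ≈ 574 kJ/mol

Let D be the H-F bond energy.
Σ(broken) = 1×337 + 6×404 + 1×630 + 1×D = 3391 + D
Σ(formed) = 2×337 + 1×491 + 7×404 = 3993
ΔH = Σ(broken) − Σ(formed) = (3391 + D) − (3993) = −602 + D
Setting this equal to −28 kJ gives D = 574 kJ/mol.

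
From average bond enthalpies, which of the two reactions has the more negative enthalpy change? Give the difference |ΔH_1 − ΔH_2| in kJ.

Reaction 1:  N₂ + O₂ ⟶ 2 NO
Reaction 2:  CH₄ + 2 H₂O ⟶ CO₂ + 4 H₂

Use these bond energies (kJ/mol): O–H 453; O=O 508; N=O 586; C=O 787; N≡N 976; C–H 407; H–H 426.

Reaction 1:
  Bonds broken (reactants):
    N≡N: 1 × 976 = 976
    O=O: 1 × 508 = 508
    Σ(broken) = 1484 kJ
  Bonds formed (products):
    N=O: 2 × 586 = 1172
    Σ(formed) = 1172 kJ
  ΔH_1 = 1484 − 1172 = +312 kJ
Reaction 2:
  Bonds broken (reactants):
    C–H: 4 × 407 = 1628
    O–H: 4 × 453 = 1812
    Σ(broken) = 3440 kJ
  Bonds formed (products):
    C=O: 2 × 787 = 1574
    H–H: 4 × 426 = 1704
    Σ(formed) = 3278 kJ
  ΔH_2 = 3440 − 3278 = +162 kJ
ΔH_1 − ΔH_2 = +150 kJ, so reaction 2 has the more negative ΔH; |ΔH_1 − ΔH_2| = 150 kJ.

Reaction 2, by 150 kJ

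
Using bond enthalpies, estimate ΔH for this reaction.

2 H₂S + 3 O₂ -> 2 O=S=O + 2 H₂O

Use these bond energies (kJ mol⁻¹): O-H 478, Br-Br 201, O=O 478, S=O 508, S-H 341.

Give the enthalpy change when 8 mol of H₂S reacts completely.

Bonds broken (reactants):
  O=O: 3 × 478 = 1434
  S-H: 4 × 341 = 1364
  Σ(broken) = 2798 kJ
Bonds formed (products):
  O-H: 4 × 478 = 1912
  S=O: 4 × 508 = 2032
  Σ(formed) = 3944 kJ
ΔH = Σ(broken) − Σ(formed) = 2798 − 3944 = −1146 kJ
For 4× the reaction as written: 4 × (−1146) = −4584 kJ

ΔH = −4584 kJ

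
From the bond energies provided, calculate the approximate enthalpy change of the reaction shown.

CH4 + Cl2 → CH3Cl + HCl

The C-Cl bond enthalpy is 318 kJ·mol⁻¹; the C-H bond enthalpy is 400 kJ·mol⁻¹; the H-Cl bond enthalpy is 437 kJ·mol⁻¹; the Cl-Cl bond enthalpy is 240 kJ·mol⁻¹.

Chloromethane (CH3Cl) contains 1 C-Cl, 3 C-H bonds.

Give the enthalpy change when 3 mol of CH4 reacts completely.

Bonds broken (reactants):
  C-H: 4 × 400 = 1600
  Cl-Cl: 1 × 240 = 240
  Σ(broken) = 1840 kJ
Bonds formed (products):
  C-Cl: 1 × 318 = 318
  C-H: 3 × 400 = 1200
  H-Cl: 1 × 437 = 437
  Σ(formed) = 1955 kJ
ΔH = Σ(broken) − Σ(formed) = 1840 − 1955 = −115 kJ
For 3× the reaction as written: 3 × (−115) = −345 kJ

ΔH = −345 kJ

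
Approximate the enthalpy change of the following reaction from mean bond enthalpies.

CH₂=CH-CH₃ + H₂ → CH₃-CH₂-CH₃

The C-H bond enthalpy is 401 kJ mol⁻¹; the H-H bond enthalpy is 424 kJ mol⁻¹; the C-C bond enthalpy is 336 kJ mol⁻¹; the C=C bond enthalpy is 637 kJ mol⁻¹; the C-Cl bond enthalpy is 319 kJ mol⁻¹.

ΔH ≈ −77 kJ

Bonds broken (reactants):
  C-C: 1 × 336 = 336
  C-H: 6 × 401 = 2406
  C=C: 1 × 637 = 637
  H-H: 1 × 424 = 424
  Σ(broken) = 3803 kJ
Bonds formed (products):
  C-C: 2 × 336 = 672
  C-H: 8 × 401 = 3208
  Σ(formed) = 3880 kJ
ΔH = Σ(broken) − Σ(formed) = 3803 − 3880 = −77 kJ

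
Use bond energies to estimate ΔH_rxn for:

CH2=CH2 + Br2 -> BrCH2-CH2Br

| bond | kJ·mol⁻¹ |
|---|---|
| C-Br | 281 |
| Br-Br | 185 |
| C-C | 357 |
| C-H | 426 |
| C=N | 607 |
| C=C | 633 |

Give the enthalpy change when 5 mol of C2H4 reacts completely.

ΔH = −505 kJ

Bonds broken (reactants):
  Br-Br: 1 × 185 = 185
  C-H: 4 × 426 = 1704
  C=C: 1 × 633 = 633
  Σ(broken) = 2522 kJ
Bonds formed (products):
  C-Br: 2 × 281 = 562
  C-C: 1 × 357 = 357
  C-H: 4 × 426 = 1704
  Σ(formed) = 2623 kJ
ΔH = Σ(broken) − Σ(formed) = 2522 − 2623 = −101 kJ
For 5× the reaction as written: 5 × (−101) = −505 kJ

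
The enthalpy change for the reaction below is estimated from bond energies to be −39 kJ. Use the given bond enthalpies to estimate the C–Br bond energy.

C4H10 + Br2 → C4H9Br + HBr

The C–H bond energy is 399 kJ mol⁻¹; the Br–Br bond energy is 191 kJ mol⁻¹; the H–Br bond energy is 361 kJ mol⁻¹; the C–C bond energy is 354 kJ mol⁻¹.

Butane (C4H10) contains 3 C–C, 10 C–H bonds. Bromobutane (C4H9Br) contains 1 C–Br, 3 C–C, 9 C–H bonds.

D(C–Br) ≈ 268 kJ/mol

Let D be the C–Br bond energy.
Σ(broken) = 1×191 + 3×354 + 10×399 = 5243
Σ(formed) = 1×D + 3×354 + 9×399 + 1×361 = 5014 + D
ΔH = Σ(broken) − Σ(formed) = (5243) − (5014 + D) = +229 − D
Setting this equal to −39 kJ gives D = 268 kJ/mol.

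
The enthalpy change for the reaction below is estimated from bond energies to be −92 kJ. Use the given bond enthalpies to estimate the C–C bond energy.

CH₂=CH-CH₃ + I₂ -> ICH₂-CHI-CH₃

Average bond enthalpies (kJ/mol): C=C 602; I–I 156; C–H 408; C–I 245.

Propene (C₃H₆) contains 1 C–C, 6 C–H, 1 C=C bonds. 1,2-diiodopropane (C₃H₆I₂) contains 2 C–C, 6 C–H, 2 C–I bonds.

D(C–C) ≈ 360 kJ/mol

Let D be the C–C bond energy.
Σ(broken) = 1×D + 6×408 + 1×602 + 1×156 = 3206 + D
Σ(formed) = 2×D + 6×408 + 2×245 = 2938 + 2D
ΔH = Σ(broken) − Σ(formed) = (3206 + D) − (2938 + 2D) = +268 − D
Setting this equal to −92 kJ gives D = 360 kJ/mol.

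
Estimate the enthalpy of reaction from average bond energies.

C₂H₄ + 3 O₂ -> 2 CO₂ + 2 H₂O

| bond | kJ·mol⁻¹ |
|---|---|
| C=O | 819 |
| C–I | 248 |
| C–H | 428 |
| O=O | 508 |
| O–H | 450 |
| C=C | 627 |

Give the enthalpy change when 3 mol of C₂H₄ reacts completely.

Bonds broken (reactants):
  C–H: 4 × 428 = 1712
  C=C: 1 × 627 = 627
  O=O: 3 × 508 = 1524
  Σ(broken) = 3863 kJ
Bonds formed (products):
  C=O: 4 × 819 = 3276
  O–H: 4 × 450 = 1800
  Σ(formed) = 5076 kJ
ΔH = Σ(broken) − Σ(formed) = 3863 − 5076 = −1213 kJ
For 3× the reaction as written: 3 × (−1213) = −3639 kJ

ΔH = −3639 kJ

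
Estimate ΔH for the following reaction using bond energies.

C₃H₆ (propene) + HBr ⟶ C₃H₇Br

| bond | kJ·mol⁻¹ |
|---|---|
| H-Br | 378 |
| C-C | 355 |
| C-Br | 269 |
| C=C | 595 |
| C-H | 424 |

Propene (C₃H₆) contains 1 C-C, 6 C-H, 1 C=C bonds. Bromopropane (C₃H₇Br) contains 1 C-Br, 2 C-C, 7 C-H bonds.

Bonds broken (reactants):
  C-C: 1 × 355 = 355
  C-H: 6 × 424 = 2544
  C=C: 1 × 595 = 595
  H-Br: 1 × 378 = 378
  Σ(broken) = 3872 kJ
Bonds formed (products):
  C-Br: 1 × 269 = 269
  C-C: 2 × 355 = 710
  C-H: 7 × 424 = 2968
  Σ(formed) = 3947 kJ
ΔH = Σ(broken) − Σ(formed) = 3872 − 3947 = −75 kJ

ΔH ≈ −75 kJ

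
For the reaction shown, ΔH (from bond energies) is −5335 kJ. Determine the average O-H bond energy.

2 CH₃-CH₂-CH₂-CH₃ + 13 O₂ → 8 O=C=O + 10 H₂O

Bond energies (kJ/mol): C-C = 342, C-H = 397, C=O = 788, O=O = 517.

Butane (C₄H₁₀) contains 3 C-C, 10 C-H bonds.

D(O-H) ≈ 472 kJ/mol

Let D be the O-H bond energy.
Σ(broken) = 6×342 + 20×397 + 13×517 = 16713
Σ(formed) = 16×788 + 20×D = 12608 + 20D
ΔH = Σ(broken) − Σ(formed) = (16713) − (12608 + 20D) = +4105 − 20D
Setting this equal to −5335 kJ gives 20D = 9440, so D = 472 kJ/mol.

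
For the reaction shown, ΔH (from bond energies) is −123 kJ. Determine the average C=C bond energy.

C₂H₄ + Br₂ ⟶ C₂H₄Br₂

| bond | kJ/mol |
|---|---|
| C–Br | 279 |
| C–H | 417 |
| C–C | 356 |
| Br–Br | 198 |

Let D be the C=C bond energy.
Σ(broken) = 1×198 + 4×417 + 1×D = 1866 + D
Σ(formed) = 2×279 + 1×356 + 4×417 = 2582
ΔH = Σ(broken) − Σ(formed) = (1866 + D) − (2582) = −716 + D
Setting this equal to −123 kJ gives D = 593 kJ/mol.

D(C=C) ≈ 593 kJ/mol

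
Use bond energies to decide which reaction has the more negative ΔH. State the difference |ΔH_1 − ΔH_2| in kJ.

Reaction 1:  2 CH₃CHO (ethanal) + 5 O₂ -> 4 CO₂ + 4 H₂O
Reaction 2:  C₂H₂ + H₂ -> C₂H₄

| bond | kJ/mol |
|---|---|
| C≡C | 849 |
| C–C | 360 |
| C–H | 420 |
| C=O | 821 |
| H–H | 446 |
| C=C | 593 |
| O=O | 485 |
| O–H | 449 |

Reaction 1:
  Bonds broken (reactants):
    C–C: 2 × 360 = 720
    C–H: 8 × 420 = 3360
    C=O: 2 × 821 = 1642
    O=O: 5 × 485 = 2425
    Σ(broken) = 8147 kJ
  Bonds formed (products):
    C=O: 8 × 821 = 6568
    O–H: 8 × 449 = 3592
    Σ(formed) = 10160 kJ
  ΔH_1 = 8147 − 10160 = −2013 kJ
Reaction 2:
  Bonds broken (reactants):
    C≡C: 1 × 849 = 849
    C–H: 2 × 420 = 840
    H–H: 1 × 446 = 446
    Σ(broken) = 2135 kJ
  Bonds formed (products):
    C–H: 4 × 420 = 1680
    C=C: 1 × 593 = 593
    Σ(formed) = 2273 kJ
  ΔH_2 = 2135 − 2273 = −138 kJ
ΔH_1 − ΔH_2 = −1875 kJ, so reaction 1 has the more negative ΔH; |ΔH_1 − ΔH_2| = 1875 kJ.

Reaction 1, by 1875 kJ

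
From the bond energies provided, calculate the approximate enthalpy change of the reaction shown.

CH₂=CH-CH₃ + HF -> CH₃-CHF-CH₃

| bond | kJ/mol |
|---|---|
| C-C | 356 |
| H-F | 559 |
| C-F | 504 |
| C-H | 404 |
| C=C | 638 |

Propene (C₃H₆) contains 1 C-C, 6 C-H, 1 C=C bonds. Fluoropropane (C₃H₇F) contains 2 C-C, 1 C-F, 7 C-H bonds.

Bonds broken (reactants):
  C-C: 1 × 356 = 356
  C-H: 6 × 404 = 2424
  C=C: 1 × 638 = 638
  H-F: 1 × 559 = 559
  Σ(broken) = 3977 kJ
Bonds formed (products):
  C-C: 2 × 356 = 712
  C-F: 1 × 504 = 504
  C-H: 7 × 404 = 2828
  Σ(formed) = 4044 kJ
ΔH = Σ(broken) − Σ(formed) = 3977 − 4044 = −67 kJ

ΔH ≈ −67 kJ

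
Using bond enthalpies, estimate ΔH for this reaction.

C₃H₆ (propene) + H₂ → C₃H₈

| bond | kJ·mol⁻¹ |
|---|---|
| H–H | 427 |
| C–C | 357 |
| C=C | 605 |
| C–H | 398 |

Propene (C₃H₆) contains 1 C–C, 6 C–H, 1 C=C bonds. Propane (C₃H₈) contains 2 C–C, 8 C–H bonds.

ΔH ≈ −121 kJ

Bonds broken (reactants):
  C–C: 1 × 357 = 357
  C–H: 6 × 398 = 2388
  C=C: 1 × 605 = 605
  H–H: 1 × 427 = 427
  Σ(broken) = 3777 kJ
Bonds formed (products):
  C–C: 2 × 357 = 714
  C–H: 8 × 398 = 3184
  Σ(formed) = 3898 kJ
ΔH = Σ(broken) − Σ(formed) = 3777 − 3898 = −121 kJ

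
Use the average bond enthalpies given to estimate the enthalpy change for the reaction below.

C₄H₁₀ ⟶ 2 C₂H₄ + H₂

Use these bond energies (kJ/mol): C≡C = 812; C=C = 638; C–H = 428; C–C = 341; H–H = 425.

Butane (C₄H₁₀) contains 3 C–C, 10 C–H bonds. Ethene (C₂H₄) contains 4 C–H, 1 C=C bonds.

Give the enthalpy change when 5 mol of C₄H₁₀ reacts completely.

Bonds broken (reactants):
  C–C: 3 × 341 = 1023
  C–H: 10 × 428 = 4280
  Σ(broken) = 5303 kJ
Bonds formed (products):
  C–H: 8 × 428 = 3424
  C=C: 2 × 638 = 1276
  H–H: 1 × 425 = 425
  Σ(formed) = 5125 kJ
ΔH = Σ(broken) − Σ(formed) = 5303 − 5125 = +178 kJ
For 5× the reaction as written: 5 × (+178) = +890 kJ

ΔH = +890 kJ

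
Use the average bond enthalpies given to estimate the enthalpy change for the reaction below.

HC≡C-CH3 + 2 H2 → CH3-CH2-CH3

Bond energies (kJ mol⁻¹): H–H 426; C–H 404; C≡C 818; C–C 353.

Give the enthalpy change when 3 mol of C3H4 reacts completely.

Bonds broken (reactants):
  C≡C: 1 × 818 = 818
  C–C: 1 × 353 = 353
  C–H: 4 × 404 = 1616
  H–H: 2 × 426 = 852
  Σ(broken) = 3639 kJ
Bonds formed (products):
  C–C: 2 × 353 = 706
  C–H: 8 × 404 = 3232
  Σ(formed) = 3938 kJ
ΔH = Σ(broken) − Σ(formed) = 3639 − 3938 = −299 kJ
For 3× the reaction as written: 3 × (−299) = −897 kJ

ΔH = −897 kJ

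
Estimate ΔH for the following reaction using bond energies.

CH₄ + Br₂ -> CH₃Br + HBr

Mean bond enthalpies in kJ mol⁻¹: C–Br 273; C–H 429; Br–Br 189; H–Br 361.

ΔH ≈ −16 kJ

Bonds broken (reactants):
  Br–Br: 1 × 189 = 189
  C–H: 4 × 429 = 1716
  Σ(broken) = 1905 kJ
Bonds formed (products):
  C–Br: 1 × 273 = 273
  C–H: 3 × 429 = 1287
  H–Br: 1 × 361 = 361
  Σ(formed) = 1921 kJ
ΔH = Σ(broken) − Σ(formed) = 1905 − 1921 = −16 kJ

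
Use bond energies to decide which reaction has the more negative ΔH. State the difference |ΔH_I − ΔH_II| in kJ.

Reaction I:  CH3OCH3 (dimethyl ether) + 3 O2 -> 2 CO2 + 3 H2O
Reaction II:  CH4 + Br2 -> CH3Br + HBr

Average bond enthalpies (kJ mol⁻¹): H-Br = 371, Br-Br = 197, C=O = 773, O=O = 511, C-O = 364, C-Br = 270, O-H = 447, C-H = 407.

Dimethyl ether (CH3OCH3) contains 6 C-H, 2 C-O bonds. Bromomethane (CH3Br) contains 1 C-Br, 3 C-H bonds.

Reaction I:
  Bonds broken (reactants):
    C-H: 6 × 407 = 2442
    C-O: 2 × 364 = 728
    O=O: 3 × 511 = 1533
    Σ(broken) = 4703 kJ
  Bonds formed (products):
    C=O: 4 × 773 = 3092
    O-H: 6 × 447 = 2682
    Σ(formed) = 5774 kJ
  ΔH_I = 4703 − 5774 = −1071 kJ
Reaction II:
  Bonds broken (reactants):
    Br-Br: 1 × 197 = 197
    C-H: 4 × 407 = 1628
    Σ(broken) = 1825 kJ
  Bonds formed (products):
    C-Br: 1 × 270 = 270
    C-H: 3 × 407 = 1221
    H-Br: 1 × 371 = 371
    Σ(formed) = 1862 kJ
  ΔH_II = 1825 − 1862 = −37 kJ
ΔH_I − ΔH_II = −1034 kJ, so reaction I has the more negative ΔH; |ΔH_I − ΔH_II| = 1034 kJ.

Reaction I, by 1034 kJ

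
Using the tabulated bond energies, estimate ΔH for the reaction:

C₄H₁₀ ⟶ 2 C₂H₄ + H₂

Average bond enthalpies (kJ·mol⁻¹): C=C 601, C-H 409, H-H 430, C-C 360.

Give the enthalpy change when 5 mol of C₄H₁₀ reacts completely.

ΔH = +1330 kJ

Bonds broken (reactants):
  C-C: 3 × 360 = 1080
  C-H: 10 × 409 = 4090
  Σ(broken) = 5170 kJ
Bonds formed (products):
  C-H: 8 × 409 = 3272
  C=C: 2 × 601 = 1202
  H-H: 1 × 430 = 430
  Σ(formed) = 4904 kJ
ΔH = Σ(broken) − Σ(formed) = 5170 − 4904 = +266 kJ
For 5× the reaction as written: 5 × (+266) = +1330 kJ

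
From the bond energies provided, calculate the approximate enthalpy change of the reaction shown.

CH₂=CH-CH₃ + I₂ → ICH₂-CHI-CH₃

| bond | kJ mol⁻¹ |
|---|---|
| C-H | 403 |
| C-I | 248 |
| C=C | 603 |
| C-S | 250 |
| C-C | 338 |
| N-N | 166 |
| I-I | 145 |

Bonds broken (reactants):
  C-C: 1 × 338 = 338
  C-H: 6 × 403 = 2418
  C=C: 1 × 603 = 603
  I-I: 1 × 145 = 145
  Σ(broken) = 3504 kJ
Bonds formed (products):
  C-C: 2 × 338 = 676
  C-H: 6 × 403 = 2418
  C-I: 2 × 248 = 496
  Σ(formed) = 3590 kJ
ΔH = Σ(broken) − Σ(formed) = 3504 − 3590 = −86 kJ

ΔH ≈ −86 kJ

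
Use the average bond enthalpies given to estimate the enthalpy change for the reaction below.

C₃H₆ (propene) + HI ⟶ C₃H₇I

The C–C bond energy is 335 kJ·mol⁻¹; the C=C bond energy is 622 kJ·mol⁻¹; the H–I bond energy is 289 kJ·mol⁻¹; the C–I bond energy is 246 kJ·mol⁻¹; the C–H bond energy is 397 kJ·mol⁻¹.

Bonds broken (reactants):
  C–C: 1 × 335 = 335
  C–H: 6 × 397 = 2382
  C=C: 1 × 622 = 622
  H–I: 1 × 289 = 289
  Σ(broken) = 3628 kJ
Bonds formed (products):
  C–C: 2 × 335 = 670
  C–H: 7 × 397 = 2779
  C–I: 1 × 246 = 246
  Σ(formed) = 3695 kJ
ΔH = Σ(broken) − Σ(formed) = 3628 − 3695 = −67 kJ

ΔH ≈ −67 kJ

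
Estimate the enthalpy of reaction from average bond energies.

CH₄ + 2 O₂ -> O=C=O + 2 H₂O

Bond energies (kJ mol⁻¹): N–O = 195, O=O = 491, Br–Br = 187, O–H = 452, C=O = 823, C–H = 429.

Bonds broken (reactants):
  C–H: 4 × 429 = 1716
  O=O: 2 × 491 = 982
  Σ(broken) = 2698 kJ
Bonds formed (products):
  C=O: 2 × 823 = 1646
  O–H: 4 × 452 = 1808
  Σ(formed) = 3454 kJ
ΔH = Σ(broken) − Σ(formed) = 2698 − 3454 = −756 kJ

ΔH ≈ −756 kJ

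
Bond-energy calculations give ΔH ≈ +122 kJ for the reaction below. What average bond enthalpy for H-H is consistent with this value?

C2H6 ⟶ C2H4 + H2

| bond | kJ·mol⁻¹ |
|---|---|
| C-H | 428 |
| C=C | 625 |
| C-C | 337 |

D(H-H) ≈ 446 kJ/mol

Let D be the H-H bond energy.
Σ(broken) = 1×337 + 6×428 = 2905
Σ(formed) = 4×428 + 1×625 + 1×D = 2337 + D
ΔH = Σ(broken) − Σ(formed) = (2905) − (2337 + D) = +568 − D
Setting this equal to +122 kJ gives D = 446 kJ/mol.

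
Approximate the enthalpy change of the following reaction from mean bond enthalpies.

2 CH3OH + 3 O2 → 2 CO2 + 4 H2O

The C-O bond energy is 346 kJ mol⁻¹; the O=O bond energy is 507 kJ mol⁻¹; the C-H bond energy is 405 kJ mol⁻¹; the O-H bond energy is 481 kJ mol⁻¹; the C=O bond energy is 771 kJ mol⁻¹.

ΔH ≈ −1327 kJ

Bonds broken (reactants):
  C-H: 6 × 405 = 2430
  C-O: 2 × 346 = 692
  O-H: 2 × 481 = 962
  O=O: 3 × 507 = 1521
  Σ(broken) = 5605 kJ
Bonds formed (products):
  C=O: 4 × 771 = 3084
  O-H: 8 × 481 = 3848
  Σ(formed) = 6932 kJ
ΔH = Σ(broken) − Σ(formed) = 5605 − 6932 = −1327 kJ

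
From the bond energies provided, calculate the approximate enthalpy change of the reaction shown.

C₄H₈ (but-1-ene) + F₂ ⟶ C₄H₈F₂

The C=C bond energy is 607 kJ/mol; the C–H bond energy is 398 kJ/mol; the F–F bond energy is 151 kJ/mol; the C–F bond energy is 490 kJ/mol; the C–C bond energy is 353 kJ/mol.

ΔH ≈ −575 kJ

Bonds broken (reactants):
  C–C: 2 × 353 = 706
  C–H: 8 × 398 = 3184
  C=C: 1 × 607 = 607
  F–F: 1 × 151 = 151
  Σ(broken) = 4648 kJ
Bonds formed (products):
  C–C: 3 × 353 = 1059
  C–F: 2 × 490 = 980
  C–H: 8 × 398 = 3184
  Σ(formed) = 5223 kJ
ΔH = Σ(broken) − Σ(formed) = 4648 − 5223 = −575 kJ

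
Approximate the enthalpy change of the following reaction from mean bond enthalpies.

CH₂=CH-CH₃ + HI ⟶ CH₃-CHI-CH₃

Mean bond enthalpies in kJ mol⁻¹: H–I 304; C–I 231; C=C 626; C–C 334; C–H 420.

Bonds broken (reactants):
  C–C: 1 × 334 = 334
  C–H: 6 × 420 = 2520
  C=C: 1 × 626 = 626
  H–I: 1 × 304 = 304
  Σ(broken) = 3784 kJ
Bonds formed (products):
  C–C: 2 × 334 = 668
  C–H: 7 × 420 = 2940
  C–I: 1 × 231 = 231
  Σ(formed) = 3839 kJ
ΔH = Σ(broken) − Σ(formed) = 3784 − 3839 = −55 kJ

ΔH ≈ −55 kJ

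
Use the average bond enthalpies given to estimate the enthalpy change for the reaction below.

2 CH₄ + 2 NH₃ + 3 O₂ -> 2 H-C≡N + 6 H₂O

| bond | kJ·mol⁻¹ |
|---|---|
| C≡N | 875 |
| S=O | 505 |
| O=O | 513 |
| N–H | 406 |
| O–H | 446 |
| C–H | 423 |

ΔH ≈ −589 kJ

Bonds broken (reactants):
  C–H: 8 × 423 = 3384
  N–H: 6 × 406 = 2436
  O=O: 3 × 513 = 1539
  Σ(broken) = 7359 kJ
Bonds formed (products):
  C≡N: 2 × 875 = 1750
  C–H: 2 × 423 = 846
  O–H: 12 × 446 = 5352
  Σ(formed) = 7948 kJ
ΔH = Σ(broken) − Σ(formed) = 7359 − 7948 = −589 kJ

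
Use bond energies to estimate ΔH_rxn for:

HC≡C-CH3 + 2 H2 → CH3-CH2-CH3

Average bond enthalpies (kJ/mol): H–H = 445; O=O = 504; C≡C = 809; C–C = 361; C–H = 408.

ΔH ≈ −294 kJ

Bonds broken (reactants):
  C≡C: 1 × 809 = 809
  C–C: 1 × 361 = 361
  C–H: 4 × 408 = 1632
  H–H: 2 × 445 = 890
  Σ(broken) = 3692 kJ
Bonds formed (products):
  C–C: 2 × 361 = 722
  C–H: 8 × 408 = 3264
  Σ(formed) = 3986 kJ
ΔH = Σ(broken) − Σ(formed) = 3692 − 3986 = −294 kJ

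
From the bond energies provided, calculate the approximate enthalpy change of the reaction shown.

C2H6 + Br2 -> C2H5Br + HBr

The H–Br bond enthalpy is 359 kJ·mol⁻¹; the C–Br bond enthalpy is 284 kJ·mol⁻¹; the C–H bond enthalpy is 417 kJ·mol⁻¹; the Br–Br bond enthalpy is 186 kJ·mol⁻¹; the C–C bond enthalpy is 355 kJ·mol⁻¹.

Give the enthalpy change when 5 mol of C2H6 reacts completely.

ΔH = −200 kJ

Bonds broken (reactants):
  Br–Br: 1 × 186 = 186
  C–C: 1 × 355 = 355
  C–H: 6 × 417 = 2502
  Σ(broken) = 3043 kJ
Bonds formed (products):
  C–Br: 1 × 284 = 284
  C–C: 1 × 355 = 355
  C–H: 5 × 417 = 2085
  H–Br: 1 × 359 = 359
  Σ(formed) = 3083 kJ
ΔH = Σ(broken) − Σ(formed) = 3043 − 3083 = −40 kJ
For 5× the reaction as written: 5 × (−40) = −200 kJ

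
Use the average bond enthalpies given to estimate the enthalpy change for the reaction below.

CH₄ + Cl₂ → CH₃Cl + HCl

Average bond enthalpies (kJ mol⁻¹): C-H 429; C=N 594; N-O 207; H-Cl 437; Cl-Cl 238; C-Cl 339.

ΔH ≈ −109 kJ

Bonds broken (reactants):
  C-H: 4 × 429 = 1716
  Cl-Cl: 1 × 238 = 238
  Σ(broken) = 1954 kJ
Bonds formed (products):
  C-Cl: 1 × 339 = 339
  C-H: 3 × 429 = 1287
  H-Cl: 1 × 437 = 437
  Σ(formed) = 2063 kJ
ΔH = Σ(broken) − Σ(formed) = 1954 − 2063 = −109 kJ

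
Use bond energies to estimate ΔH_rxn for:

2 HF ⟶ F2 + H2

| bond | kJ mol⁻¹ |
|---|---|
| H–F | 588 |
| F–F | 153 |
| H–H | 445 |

Bonds broken (reactants):
  H–F: 2 × 588 = 1176
  Σ(broken) = 1176 kJ
Bonds formed (products):
  F–F: 1 × 153 = 153
  H–H: 1 × 445 = 445
  Σ(formed) = 598 kJ
ΔH = Σ(broken) − Σ(formed) = 1176 − 598 = +578 kJ

ΔH ≈ +578 kJ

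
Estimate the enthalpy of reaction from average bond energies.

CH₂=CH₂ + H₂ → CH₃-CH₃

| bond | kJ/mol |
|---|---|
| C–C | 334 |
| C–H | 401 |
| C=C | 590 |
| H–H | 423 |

ΔH ≈ −123 kJ

Bonds broken (reactants):
  C–H: 4 × 401 = 1604
  C=C: 1 × 590 = 590
  H–H: 1 × 423 = 423
  Σ(broken) = 2617 kJ
Bonds formed (products):
  C–C: 1 × 334 = 334
  C–H: 6 × 401 = 2406
  Σ(formed) = 2740 kJ
ΔH = Σ(broken) − Σ(formed) = 2617 − 2740 = −123 kJ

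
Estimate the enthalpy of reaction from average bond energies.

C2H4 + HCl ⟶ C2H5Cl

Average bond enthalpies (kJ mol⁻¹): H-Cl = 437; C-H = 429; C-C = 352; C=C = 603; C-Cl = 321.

Bonds broken (reactants):
  C-H: 4 × 429 = 1716
  C=C: 1 × 603 = 603
  H-Cl: 1 × 437 = 437
  Σ(broken) = 2756 kJ
Bonds formed (products):
  C-C: 1 × 352 = 352
  C-Cl: 1 × 321 = 321
  C-H: 5 × 429 = 2145
  Σ(formed) = 2818 kJ
ΔH = Σ(broken) − Σ(formed) = 2756 − 2818 = −62 kJ

ΔH ≈ −62 kJ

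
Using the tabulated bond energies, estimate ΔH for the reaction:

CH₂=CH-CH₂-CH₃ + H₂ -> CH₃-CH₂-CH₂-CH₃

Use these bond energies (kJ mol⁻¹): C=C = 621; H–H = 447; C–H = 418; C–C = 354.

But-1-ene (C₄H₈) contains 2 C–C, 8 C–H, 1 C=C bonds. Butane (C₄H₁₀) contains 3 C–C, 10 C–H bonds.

ΔH ≈ −122 kJ

Bonds broken (reactants):
  C–C: 2 × 354 = 708
  C–H: 8 × 418 = 3344
  C=C: 1 × 621 = 621
  H–H: 1 × 447 = 447
  Σ(broken) = 5120 kJ
Bonds formed (products):
  C–C: 3 × 354 = 1062
  C–H: 10 × 418 = 4180
  Σ(formed) = 5242 kJ
ΔH = Σ(broken) − Σ(formed) = 5120 − 5242 = −122 kJ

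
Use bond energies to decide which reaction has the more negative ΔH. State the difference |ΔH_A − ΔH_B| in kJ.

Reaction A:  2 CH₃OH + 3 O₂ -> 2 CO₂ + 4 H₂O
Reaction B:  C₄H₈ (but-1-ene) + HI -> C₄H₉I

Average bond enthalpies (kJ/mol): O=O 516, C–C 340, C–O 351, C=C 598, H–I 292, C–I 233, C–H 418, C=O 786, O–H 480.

Reaction A, by 1165 kJ

Reaction A:
  Bonds broken (reactants):
    C–H: 6 × 418 = 2508
    C–O: 2 × 351 = 702
    O–H: 2 × 480 = 960
    O=O: 3 × 516 = 1548
    Σ(broken) = 5718 kJ
  Bonds formed (products):
    C=O: 4 × 786 = 3144
    O–H: 8 × 480 = 3840
    Σ(formed) = 6984 kJ
  ΔH_A = 5718 − 6984 = −1266 kJ
Reaction B:
  Bonds broken (reactants):
    C–C: 2 × 340 = 680
    C–H: 8 × 418 = 3344
    C=C: 1 × 598 = 598
    H–I: 1 × 292 = 292
    Σ(broken) = 4914 kJ
  Bonds formed (products):
    C–C: 3 × 340 = 1020
    C–H: 9 × 418 = 3762
    C–I: 1 × 233 = 233
    Σ(formed) = 5015 kJ
  ΔH_B = 4914 − 5015 = −101 kJ
ΔH_A − ΔH_B = −1165 kJ, so reaction A has the more negative ΔH; |ΔH_A − ΔH_B| = 1165 kJ.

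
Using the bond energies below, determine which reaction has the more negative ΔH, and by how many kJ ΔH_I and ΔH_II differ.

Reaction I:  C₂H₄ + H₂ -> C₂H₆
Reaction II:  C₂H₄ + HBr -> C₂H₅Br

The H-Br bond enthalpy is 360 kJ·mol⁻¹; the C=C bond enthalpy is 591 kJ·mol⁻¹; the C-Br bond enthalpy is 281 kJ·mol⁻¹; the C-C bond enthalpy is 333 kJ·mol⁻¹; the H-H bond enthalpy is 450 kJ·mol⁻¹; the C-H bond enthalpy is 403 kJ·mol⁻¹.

Reaction I:
  Bonds broken (reactants):
    C-H: 4 × 403 = 1612
    C=C: 1 × 591 = 591
    H-H: 1 × 450 = 450
    Σ(broken) = 2653 kJ
  Bonds formed (products):
    C-C: 1 × 333 = 333
    C-H: 6 × 403 = 2418
    Σ(formed) = 2751 kJ
  ΔH_I = 2653 − 2751 = −98 kJ
Reaction II:
  Bonds broken (reactants):
    C-H: 4 × 403 = 1612
    C=C: 1 × 591 = 591
    H-Br: 1 × 360 = 360
    Σ(broken) = 2563 kJ
  Bonds formed (products):
    C-Br: 1 × 281 = 281
    C-C: 1 × 333 = 333
    C-H: 5 × 403 = 2015
    Σ(formed) = 2629 kJ
  ΔH_II = 2563 − 2629 = −66 kJ
ΔH_I − ΔH_II = −32 kJ, so reaction I has the more negative ΔH; |ΔH_I − ΔH_II| = 32 kJ.

Reaction I, by 32 kJ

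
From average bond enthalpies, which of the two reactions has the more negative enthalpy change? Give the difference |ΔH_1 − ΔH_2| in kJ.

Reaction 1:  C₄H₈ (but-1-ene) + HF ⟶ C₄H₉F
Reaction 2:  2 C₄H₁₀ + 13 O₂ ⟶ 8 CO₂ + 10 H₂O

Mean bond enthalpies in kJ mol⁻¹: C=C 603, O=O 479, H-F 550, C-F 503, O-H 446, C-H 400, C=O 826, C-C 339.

Reaction 2, by 5786 kJ

Reaction 1:
  Bonds broken (reactants):
    C-C: 2 × 339 = 678
    C-H: 8 × 400 = 3200
    C=C: 1 × 603 = 603
    H-F: 1 × 550 = 550
    Σ(broken) = 5031 kJ
  Bonds formed (products):
    C-C: 3 × 339 = 1017
    C-F: 1 × 503 = 503
    C-H: 9 × 400 = 3600
    Σ(formed) = 5120 kJ
  ΔH_1 = 5031 − 5120 = −89 kJ
Reaction 2:
  Bonds broken (reactants):
    C-C: 6 × 339 = 2034
    C-H: 20 × 400 = 8000
    O=O: 13 × 479 = 6227
    Σ(broken) = 16261 kJ
  Bonds formed (products):
    C=O: 16 × 826 = 13216
    O-H: 20 × 446 = 8920
    Σ(formed) = 22136 kJ
  ΔH_2 = 16261 − 22136 = −5875 kJ
ΔH_1 − ΔH_2 = +5786 kJ, so reaction 2 has the more negative ΔH; |ΔH_1 − ΔH_2| = 5786 kJ.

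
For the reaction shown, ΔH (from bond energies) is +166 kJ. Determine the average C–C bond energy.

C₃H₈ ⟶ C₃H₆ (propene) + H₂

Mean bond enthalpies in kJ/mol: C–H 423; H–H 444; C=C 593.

D(C–C) ≈ 357 kJ/mol

Let D be the C–C bond energy.
Σ(broken) = 2×D + 8×423 = 3384 + 2D
Σ(formed) = 1×D + 6×423 + 1×593 + 1×444 = 3575 + D
ΔH = Σ(broken) − Σ(formed) = (3384 + 2D) − (3575 + D) = −191 + D
Setting this equal to +166 kJ gives D = 357 kJ/mol.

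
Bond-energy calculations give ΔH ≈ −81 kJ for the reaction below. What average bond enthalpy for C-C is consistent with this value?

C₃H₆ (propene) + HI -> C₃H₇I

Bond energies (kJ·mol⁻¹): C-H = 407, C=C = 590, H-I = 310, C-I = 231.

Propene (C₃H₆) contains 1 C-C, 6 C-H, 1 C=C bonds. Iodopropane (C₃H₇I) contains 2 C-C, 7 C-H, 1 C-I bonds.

D(C-C) ≈ 343 kJ/mol

Let D be the C-C bond energy.
Σ(broken) = 1×D + 6×407 + 1×590 + 1×310 = 3342 + D
Σ(formed) = 2×D + 7×407 + 1×231 = 3080 + 2D
ΔH = Σ(broken) − Σ(formed) = (3342 + D) − (3080 + 2D) = +262 − D
Setting this equal to −81 kJ gives D = 343 kJ/mol.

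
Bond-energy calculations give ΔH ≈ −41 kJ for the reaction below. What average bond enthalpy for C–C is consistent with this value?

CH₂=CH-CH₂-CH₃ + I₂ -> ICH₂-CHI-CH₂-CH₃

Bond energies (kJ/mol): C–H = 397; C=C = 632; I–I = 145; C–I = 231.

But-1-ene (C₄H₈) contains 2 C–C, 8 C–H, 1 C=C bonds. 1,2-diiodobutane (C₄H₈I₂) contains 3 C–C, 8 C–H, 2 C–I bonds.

D(C–C) ≈ 356 kJ/mol

Let D be the C–C bond energy.
Σ(broken) = 2×D + 8×397 + 1×632 + 1×145 = 3953 + 2D
Σ(formed) = 3×D + 8×397 + 2×231 = 3638 + 3D
ΔH = Σ(broken) − Σ(formed) = (3953 + 2D) − (3638 + 3D) = +315 − D
Setting this equal to −41 kJ gives D = 356 kJ/mol.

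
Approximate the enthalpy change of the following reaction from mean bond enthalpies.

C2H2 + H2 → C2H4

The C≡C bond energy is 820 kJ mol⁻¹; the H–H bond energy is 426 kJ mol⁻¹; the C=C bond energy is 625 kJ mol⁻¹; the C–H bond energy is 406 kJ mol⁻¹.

Bonds broken (reactants):
  C≡C: 1 × 820 = 820
  C–H: 2 × 406 = 812
  H–H: 1 × 426 = 426
  Σ(broken) = 2058 kJ
Bonds formed (products):
  C–H: 4 × 406 = 1624
  C=C: 1 × 625 = 625
  Σ(formed) = 2249 kJ
ΔH = Σ(broken) − Σ(formed) = 2058 − 2249 = −191 kJ

ΔH ≈ −191 kJ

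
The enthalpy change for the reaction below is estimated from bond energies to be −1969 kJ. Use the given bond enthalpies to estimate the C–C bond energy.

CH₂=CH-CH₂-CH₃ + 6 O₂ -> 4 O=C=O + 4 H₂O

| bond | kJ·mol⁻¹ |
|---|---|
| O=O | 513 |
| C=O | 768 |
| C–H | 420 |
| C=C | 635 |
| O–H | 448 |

Let D be the C–C bond energy.
Σ(broken) = 2×D + 8×420 + 1×635 + 6×513 = 7073 + 2D
Σ(formed) = 8×768 + 8×448 = 9728
ΔH = Σ(broken) − Σ(formed) = (7073 + 2D) − (9728) = −2655 + 2D
Setting this equal to −1969 kJ gives 2D = 686, so D = 343 kJ/mol.

D(C–C) ≈ 343 kJ/mol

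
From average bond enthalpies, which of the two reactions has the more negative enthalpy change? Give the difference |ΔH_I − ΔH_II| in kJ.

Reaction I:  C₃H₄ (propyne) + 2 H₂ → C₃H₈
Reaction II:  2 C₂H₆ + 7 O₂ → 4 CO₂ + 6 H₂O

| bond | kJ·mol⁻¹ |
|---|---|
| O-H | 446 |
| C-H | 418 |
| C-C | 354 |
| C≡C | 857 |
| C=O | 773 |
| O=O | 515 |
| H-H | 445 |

Reaction II, by 1928 kJ

Reaction I:
  Bonds broken (reactants):
    C≡C: 1 × 857 = 857
    C-C: 1 × 354 = 354
    C-H: 4 × 418 = 1672
    H-H: 2 × 445 = 890
    Σ(broken) = 3773 kJ
  Bonds formed (products):
    C-C: 2 × 354 = 708
    C-H: 8 × 418 = 3344
    Σ(formed) = 4052 kJ
  ΔH_I = 3773 − 4052 = −279 kJ
Reaction II:
  Bonds broken (reactants):
    C-C: 2 × 354 = 708
    C-H: 12 × 418 = 5016
    O=O: 7 × 515 = 3605
    Σ(broken) = 9329 kJ
  Bonds formed (products):
    C=O: 8 × 773 = 6184
    O-H: 12 × 446 = 5352
    Σ(formed) = 11536 kJ
  ΔH_II = 9329 − 11536 = −2207 kJ
ΔH_I − ΔH_II = +1928 kJ, so reaction II has the more negative ΔH; |ΔH_I − ΔH_II| = 1928 kJ.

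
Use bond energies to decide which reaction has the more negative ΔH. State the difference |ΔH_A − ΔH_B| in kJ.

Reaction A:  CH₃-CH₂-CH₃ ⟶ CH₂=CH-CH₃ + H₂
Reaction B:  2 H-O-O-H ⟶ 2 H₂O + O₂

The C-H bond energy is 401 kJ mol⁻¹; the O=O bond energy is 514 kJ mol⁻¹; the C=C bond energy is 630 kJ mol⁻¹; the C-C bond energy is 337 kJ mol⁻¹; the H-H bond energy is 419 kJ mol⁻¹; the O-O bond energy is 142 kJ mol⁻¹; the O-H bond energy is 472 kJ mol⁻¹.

Reaction A:
  Bonds broken (reactants):
    C-C: 2 × 337 = 674
    C-H: 8 × 401 = 3208
    Σ(broken) = 3882 kJ
  Bonds formed (products):
    C-C: 1 × 337 = 337
    C-H: 6 × 401 = 2406
    C=C: 1 × 630 = 630
    H-H: 1 × 419 = 419
    Σ(formed) = 3792 kJ
  ΔH_A = 3882 − 3792 = +90 kJ
Reaction B:
  Bonds broken (reactants):
    O-H: 4 × 472 = 1888
    O-O: 2 × 142 = 284
    Σ(broken) = 2172 kJ
  Bonds formed (products):
    O-H: 4 × 472 = 1888
    O=O: 1 × 514 = 514
    Σ(formed) = 2402 kJ
  ΔH_B = 2172 − 2402 = −230 kJ
ΔH_A − ΔH_B = +320 kJ, so reaction B has the more negative ΔH; |ΔH_A − ΔH_B| = 320 kJ.

Reaction B, by 320 kJ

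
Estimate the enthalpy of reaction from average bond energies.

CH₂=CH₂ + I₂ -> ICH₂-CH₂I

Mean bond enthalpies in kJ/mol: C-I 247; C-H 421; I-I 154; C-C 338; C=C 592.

Bonds broken (reactants):
  C-H: 4 × 421 = 1684
  C=C: 1 × 592 = 592
  I-I: 1 × 154 = 154
  Σ(broken) = 2430 kJ
Bonds formed (products):
  C-C: 1 × 338 = 338
  C-H: 4 × 421 = 1684
  C-I: 2 × 247 = 494
  Σ(formed) = 2516 kJ
ΔH = Σ(broken) − Σ(formed) = 2430 − 2516 = −86 kJ

ΔH ≈ −86 kJ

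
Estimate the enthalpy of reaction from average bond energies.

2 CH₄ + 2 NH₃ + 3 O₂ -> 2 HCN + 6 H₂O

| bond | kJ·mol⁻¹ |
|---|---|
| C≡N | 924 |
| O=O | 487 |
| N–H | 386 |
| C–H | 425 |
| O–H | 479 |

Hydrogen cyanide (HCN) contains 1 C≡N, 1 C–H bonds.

Bonds broken (reactants):
  C–H: 8 × 425 = 3400
  N–H: 6 × 386 = 2316
  O=O: 3 × 487 = 1461
  Σ(broken) = 7177 kJ
Bonds formed (products):
  C≡N: 2 × 924 = 1848
  C–H: 2 × 425 = 850
  O–H: 12 × 479 = 5748
  Σ(formed) = 8446 kJ
ΔH = Σ(broken) − Σ(formed) = 7177 − 8446 = −1269 kJ

ΔH ≈ −1269 kJ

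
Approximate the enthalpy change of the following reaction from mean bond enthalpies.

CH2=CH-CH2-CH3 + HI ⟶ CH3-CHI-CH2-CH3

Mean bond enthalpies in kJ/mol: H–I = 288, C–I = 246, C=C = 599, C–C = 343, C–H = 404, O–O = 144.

ΔH ≈ −106 kJ

Bonds broken (reactants):
  C–C: 2 × 343 = 686
  C–H: 8 × 404 = 3232
  C=C: 1 × 599 = 599
  H–I: 1 × 288 = 288
  Σ(broken) = 4805 kJ
Bonds formed (products):
  C–C: 3 × 343 = 1029
  C–H: 9 × 404 = 3636
  C–I: 1 × 246 = 246
  Σ(formed) = 4911 kJ
ΔH = Σ(broken) − Σ(formed) = 4805 − 4911 = −106 kJ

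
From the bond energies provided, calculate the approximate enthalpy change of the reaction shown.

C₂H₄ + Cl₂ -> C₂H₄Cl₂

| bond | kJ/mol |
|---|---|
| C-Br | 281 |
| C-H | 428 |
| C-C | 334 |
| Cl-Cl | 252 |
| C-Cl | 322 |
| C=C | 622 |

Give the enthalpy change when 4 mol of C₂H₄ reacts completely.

Bonds broken (reactants):
  C-H: 4 × 428 = 1712
  C=C: 1 × 622 = 622
  Cl-Cl: 1 × 252 = 252
  Σ(broken) = 2586 kJ
Bonds formed (products):
  C-C: 1 × 334 = 334
  C-Cl: 2 × 322 = 644
  C-H: 4 × 428 = 1712
  Σ(formed) = 2690 kJ
ΔH = Σ(broken) − Σ(formed) = 2586 − 2690 = −104 kJ
For 4× the reaction as written: 4 × (−104) = −416 kJ

ΔH = −416 kJ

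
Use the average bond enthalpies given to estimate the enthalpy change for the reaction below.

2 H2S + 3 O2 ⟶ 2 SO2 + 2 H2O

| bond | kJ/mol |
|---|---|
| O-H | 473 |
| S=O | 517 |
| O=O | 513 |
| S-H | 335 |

Bonds broken (reactants):
  O=O: 3 × 513 = 1539
  S-H: 4 × 335 = 1340
  Σ(broken) = 2879 kJ
Bonds formed (products):
  O-H: 4 × 473 = 1892
  S=O: 4 × 517 = 2068
  Σ(formed) = 3960 kJ
ΔH = Σ(broken) − Σ(formed) = 2879 − 3960 = −1081 kJ

ΔH ≈ −1081 kJ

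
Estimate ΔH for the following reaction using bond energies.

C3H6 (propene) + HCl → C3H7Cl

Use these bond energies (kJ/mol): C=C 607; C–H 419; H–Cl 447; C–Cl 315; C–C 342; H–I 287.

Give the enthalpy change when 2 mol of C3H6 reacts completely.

Bonds broken (reactants):
  C–C: 1 × 342 = 342
  C–H: 6 × 419 = 2514
  C=C: 1 × 607 = 607
  H–Cl: 1 × 447 = 447
  Σ(broken) = 3910 kJ
Bonds formed (products):
  C–C: 2 × 342 = 684
  C–Cl: 1 × 315 = 315
  C–H: 7 × 419 = 2933
  Σ(formed) = 3932 kJ
ΔH = Σ(broken) − Σ(formed) = 3910 − 3932 = −22 kJ
For 2× the reaction as written: 2 × (−22) = −44 kJ

ΔH = −44 kJ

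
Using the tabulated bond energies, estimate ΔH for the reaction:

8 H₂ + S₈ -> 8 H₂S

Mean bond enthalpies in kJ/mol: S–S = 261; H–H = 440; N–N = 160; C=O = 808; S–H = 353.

Bonds broken (reactants):
  H–H: 8 × 440 = 3520
  S–S: 8 × 261 = 2088
  Σ(broken) = 5608 kJ
Bonds formed (products):
  S–H: 16 × 353 = 5648
  Σ(formed) = 5648 kJ
ΔH = Σ(broken) − Σ(formed) = 5608 − 5648 = −40 kJ

ΔH ≈ −40 kJ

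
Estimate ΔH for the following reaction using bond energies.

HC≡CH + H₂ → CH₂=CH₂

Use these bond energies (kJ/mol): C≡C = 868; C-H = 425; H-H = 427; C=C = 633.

Bonds broken (reactants):
  C≡C: 1 × 868 = 868
  C-H: 2 × 425 = 850
  H-H: 1 × 427 = 427
  Σ(broken) = 2145 kJ
Bonds formed (products):
  C-H: 4 × 425 = 1700
  C=C: 1 × 633 = 633
  Σ(formed) = 2333 kJ
ΔH = Σ(broken) − Σ(formed) = 2145 − 2333 = −188 kJ

ΔH ≈ −188 kJ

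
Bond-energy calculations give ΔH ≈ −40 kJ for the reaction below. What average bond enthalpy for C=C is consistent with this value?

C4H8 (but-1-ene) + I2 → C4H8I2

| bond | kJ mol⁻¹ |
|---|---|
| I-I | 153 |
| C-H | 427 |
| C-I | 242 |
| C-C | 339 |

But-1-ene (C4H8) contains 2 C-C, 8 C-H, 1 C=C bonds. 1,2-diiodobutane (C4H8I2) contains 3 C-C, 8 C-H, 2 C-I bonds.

Let D be the C=C bond energy.
Σ(broken) = 2×339 + 8×427 + 1×D + 1×153 = 4247 + D
Σ(formed) = 3×339 + 8×427 + 2×242 = 4917
ΔH = Σ(broken) − Σ(formed) = (4247 + D) − (4917) = −670 + D
Setting this equal to −40 kJ gives D = 630 kJ/mol.

D(C=C) ≈ 630 kJ/mol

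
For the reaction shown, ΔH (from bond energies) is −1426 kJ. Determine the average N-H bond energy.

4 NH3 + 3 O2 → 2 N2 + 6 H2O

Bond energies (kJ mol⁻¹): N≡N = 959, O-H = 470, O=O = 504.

Let D be the N-H bond energy.
Σ(broken) = 12×D + 3×504 = 1512 + 12D
Σ(formed) = 2×959 + 12×470 = 7558
ΔH = Σ(broken) − Σ(formed) = (1512 + 12D) − (7558) = −6046 + 12D
Setting this equal to −1426 kJ gives 12D = 4620, so D = 385 kJ/mol.

D(N-H) ≈ 385 kJ/mol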